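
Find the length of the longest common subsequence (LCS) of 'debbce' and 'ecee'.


DP table for LCS of 'debbce' and 'ecee':
       e  c  e  e
    0  0  0  0  0
  d 0  0  0  0  0
  e 0  1  1  1  1
  b 0  1  1  1  1
  b 0  1  1  1  1
  c 0  1  2  2  2
  e 0  1  2  3  3
LCS: 'ece'
LCS length = 3

3


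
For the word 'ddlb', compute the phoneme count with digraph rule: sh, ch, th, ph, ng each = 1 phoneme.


Parsing 'ddlb' greedily, digraphs first:
  'd' -> consonant phoneme (phonemes so far: 1)
  'd' -> consonant phoneme (phonemes so far: 2)
  'l' -> consonant phoneme (phonemes so far: 3)
  'b' -> consonant phoneme (phonemes so far: 4)
Total phonemes: 4

4


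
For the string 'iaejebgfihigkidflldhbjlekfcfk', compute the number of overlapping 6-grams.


String 'iaejebgfihigkidflldhbjlekfcfk' has length L = 29.
Number of overlapping n-grams = L - n + 1
Substituting: 29 - 6 + 1 = 24

24


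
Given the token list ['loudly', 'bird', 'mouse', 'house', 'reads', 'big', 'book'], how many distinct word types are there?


Listing all tokens and tracking unique types:
  Token 1: 'loudly' -> NEW (unique so far: 1)
  Token 2: 'bird' -> NEW (unique so far: 2)
  Token 3: 'mouse' -> NEW (unique so far: 3)
  Token 4: 'house' -> NEW (unique so far: 4)
  Token 5: 'reads' -> NEW (unique so far: 5)
  Token 6: 'big' -> NEW (unique so far: 6)
  Token 7: 'book' -> NEW (unique so far: 7)
Unique types: ('big', 'bird', 'book', 'house', 'loudly', 'mouse', 'reads')
Vocabulary size: 7

7


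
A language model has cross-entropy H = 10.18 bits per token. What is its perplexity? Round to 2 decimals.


Perplexity formula: PP = 2^H
H = 10.18
PP = 2^10.18
Decompose: 2^10.18 = 2^10 * 2^0.18
2^10 = 1024, 2^0.18 ~ 1.1328839
PP ~ 1024 * 1.1328839 = 1160.0731136
Rounded to 2 decimals: 1160.07

1160.07


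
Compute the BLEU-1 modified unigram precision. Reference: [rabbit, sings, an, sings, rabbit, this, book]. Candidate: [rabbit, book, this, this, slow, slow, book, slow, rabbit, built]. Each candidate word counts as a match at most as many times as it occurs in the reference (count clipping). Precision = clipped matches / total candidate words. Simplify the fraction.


Reference word counts: {'an': 1, 'book': 1, 'rabbit': 2, 'sings': 2, 'this': 1}
Checking each candidate word (with clipping):
  'rabbit' -> in reference (ref count 2, used 1/2) -> match (matches: 1)
  'book' -> in reference (ref count 1, used 1/1) -> match (matches: 2)
  'this' -> in reference (ref count 1, used 1/1) -> match (matches: 3)
  'this' -> ref count 1 already used up (1/1) -> clipped, no match (matches: 3)
  'slow' -> not in reference -> no match (matches: 3)
  'slow' -> not in reference -> no match (matches: 3)
  'book' -> ref count 1 already used up (1/1) -> clipped, no match (matches: 3)
  'slow' -> not in reference -> no match (matches: 3)
  'rabbit' -> in reference (ref count 2, used 2/2) -> match (matches: 4)
  'built' -> not in reference -> no match (matches: 4)
Clipped matches: 4, Candidate length: 10
Precision = 4/10 = 2/5

2/5


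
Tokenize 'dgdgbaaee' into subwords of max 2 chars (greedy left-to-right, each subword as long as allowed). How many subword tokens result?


'dgdgbaaee' has 9 characters.
Chunking with max size 2:
  Chunk 1: 'dg' (positions 0-1)
  Chunk 2: 'dg' (positions 2-3)
  Chunk 3: 'ba' (positions 4-5)
  Chunk 4: 'ae' (positions 6-7)
  Chunk 5: 'e' (positions 8-8)
Total chunks: ceil(9 / 2) = 5

5


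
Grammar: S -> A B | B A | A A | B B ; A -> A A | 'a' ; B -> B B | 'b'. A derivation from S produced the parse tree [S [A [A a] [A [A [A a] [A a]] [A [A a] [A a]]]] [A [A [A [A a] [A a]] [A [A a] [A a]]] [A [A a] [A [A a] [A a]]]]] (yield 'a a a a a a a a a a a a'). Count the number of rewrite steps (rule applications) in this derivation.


Every bracketed nonterminal node [X ...] in the tree is produced by exactly one rule application.
Reading the tree off as a leftmost derivation:
  Step 1: S  =>  A A   (applied S -> A A)
  Step 2: A A  =>  A A A   (applied A -> A A)
  Step 3: A A A  =>  a A A   (applied A -> a)
  Step 4: a A A  =>  a A A A   (applied A -> A A)
  Step 5: a A A A  =>  a A A A A   (applied A -> A A)
  Step 6: a A A A A  =>  a a A A A   (applied A -> a)
  Step 7: a a A A A  =>  a a a A A   (applied A -> a)
  Step 8: a a a A A  =>  a a a A A A   (applied A -> A A)
  Step 9: a a a A A A  =>  a a a a A A   (applied A -> a)
  Step 10: a a a a A A  =>  a a a a a A   (applied A -> a)
  Step 11: a a a a a A  =>  a a a a a A A   (applied A -> A A)
  Step 12: a a a a a A A  =>  a a a a a A A A   (applied A -> A A)
  Step 13: a a a a a A A A  =>  a a a a a A A A A   (applied A -> A A)
  Step 14: a a a a a A A A A  =>  a a a a a a A A A   (applied A -> a)
  Step 15: a a a a a a A A A  =>  a a a a a a a A A   (applied A -> a)
  Step 16: a a a a a a a A A  =>  a a a a a a a A A A   (applied A -> A A)
  Step 17: a a a a a a a A A A  =>  a a a a a a a a A A   (applied A -> a)
  Step 18: a a a a a a a a A A  =>  a a a a a a a a a A   (applied A -> a)
  Step 19: a a a a a a a a a A  =>  a a a a a a a a a A A   (applied A -> A A)
  Step 20: a a a a a a a a a A A  =>  a a a a a a a a a a A   (applied A -> a)
  Step 21: a a a a a a a a a a A  =>  a a a a a a a a a a A A   (applied A -> A A)
  Step 22: a a a a a a a a a a A A  =>  a a a a a a a a a a a A   (applied A -> a)
  Step 23: a a a a a a a a a a a A  =>  a a a a a a a a a a a a   (applied A -> a)
Final yield: a a a a a a a a a a a a
Total rewrite steps: 23

23


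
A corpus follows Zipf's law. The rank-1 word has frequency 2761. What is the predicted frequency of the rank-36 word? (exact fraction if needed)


Zipf's law: freq(rank) = f1 / rank
f1 = 2761, rank = 36
freq = 2761 / 36
GCD(2761, 36) = 1
Simplified: 2761/36

2761/36


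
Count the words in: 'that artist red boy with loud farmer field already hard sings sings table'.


Counting words by splitting on spaces:
  Word 1: 'that'
  Word 2: 'artist'
  Word 3: 'red'
  Word 4: 'boy'
  Word 5: 'with'
  Word 6: 'loud'
  Word 7: 'farmer'
  Word 8: 'field'
  Word 9: 'already'
  Word 10: 'hard'
  Word 11: 'sings'
  Word 12: 'sings'
  Word 13: 'table'
Total words: 13

13


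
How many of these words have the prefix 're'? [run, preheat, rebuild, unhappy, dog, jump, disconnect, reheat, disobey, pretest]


Checking each word for prefix 're':
  'run' -> no (count: 0)
  'preheat' -> no (count: 0)
  'rebuild' -> YES, starts with 're' (count: 1)
  'unhappy' -> no (count: 1)
  'dog' -> no (count: 1)
  'jump' -> no (count: 1)
  'disconnect' -> no (count: 1)
  'reheat' -> YES, starts with 're' (count: 2)
  'disobey' -> no (count: 2)
  'pretest' -> no (count: 2)
Total with prefix 're': 2

2


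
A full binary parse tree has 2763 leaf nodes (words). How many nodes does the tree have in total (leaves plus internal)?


Leaf nodes (terminals): 2763
Internal nodes = n - 1 = 2763 - 1 = 2762
Total = leaves + internal = 2763 + 2762 = 5525

5525


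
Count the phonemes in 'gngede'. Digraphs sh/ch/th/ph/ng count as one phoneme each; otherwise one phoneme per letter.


Parsing 'gngede' greedily, digraphs first:
  'g' -> consonant phoneme (phonemes so far: 1)
  'ng' -> digraph (1 consonant phoneme) (phonemes so far: 2)
  'e' -> vowel phoneme (phonemes so far: 3)
  'd' -> consonant phoneme (phonemes so far: 4)
  'e' -> vowel phoneme (phonemes so far: 5)
Total phonemes: 5

5


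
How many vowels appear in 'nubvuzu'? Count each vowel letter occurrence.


Scanning each character of 'nubvuzu':
  Position 1: 'n' -> consonant (running count: 0)
  Position 2: 'u' -> vowel (running count: 1)
  Position 3: 'b' -> consonant (running count: 1)
  Position 4: 'v' -> consonant (running count: 1)
  Position 5: 'u' -> vowel (running count: 2)
  Position 6: 'z' -> consonant (running count: 2)
  Position 7: 'u' -> vowel (running count: 3)
Total vowels: 3

3


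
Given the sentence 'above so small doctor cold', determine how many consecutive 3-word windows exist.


Word trigrams from [5] words:
  Trigram 1: (above so small)
  Trigram 2: (so small doctor)
  Trigram 3: (small doctor cold)
Total word trigrams: 5 - 2 = 3

3


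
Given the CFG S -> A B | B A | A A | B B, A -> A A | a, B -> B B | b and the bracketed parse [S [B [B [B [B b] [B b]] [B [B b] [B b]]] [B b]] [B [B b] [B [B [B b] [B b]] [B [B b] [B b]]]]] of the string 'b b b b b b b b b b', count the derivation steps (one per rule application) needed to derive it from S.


Every bracketed nonterminal node [X ...] in the tree is produced by exactly one rule application.
Reading the tree off as a leftmost derivation:
  Step 1: S  =>  B B   (applied S -> B B)
  Step 2: B B  =>  B B B   (applied B -> B B)
  Step 3: B B B  =>  B B B B   (applied B -> B B)
  Step 4: B B B B  =>  B B B B B   (applied B -> B B)
  Step 5: B B B B B  =>  b B B B B   (applied B -> b)
  Step 6: b B B B B  =>  b b B B B   (applied B -> b)
  Step 7: b b B B B  =>  b b B B B B   (applied B -> B B)
  Step 8: b b B B B B  =>  b b b B B B   (applied B -> b)
  Step 9: b b b B B B  =>  b b b b B B   (applied B -> b)
  Step 10: b b b b B B  =>  b b b b b B   (applied B -> b)
  Step 11: b b b b b B  =>  b b b b b B B   (applied B -> B B)
  Step 12: b b b b b B B  =>  b b b b b b B   (applied B -> b)
  Step 13: b b b b b b B  =>  b b b b b b B B   (applied B -> B B)
  Step 14: b b b b b b B B  =>  b b b b b b B B B   (applied B -> B B)
  Step 15: b b b b b b B B B  =>  b b b b b b b B B   (applied B -> b)
  Step 16: b b b b b b b B B  =>  b b b b b b b b B   (applied B -> b)
  Step 17: b b b b b b b b B  =>  b b b b b b b b B B   (applied B -> B B)
  Step 18: b b b b b b b b B B  =>  b b b b b b b b b B   (applied B -> b)
  Step 19: b b b b b b b b b B  =>  b b b b b b b b b b   (applied B -> b)
Final yield: b b b b b b b b b b
Total rewrite steps: 19

19


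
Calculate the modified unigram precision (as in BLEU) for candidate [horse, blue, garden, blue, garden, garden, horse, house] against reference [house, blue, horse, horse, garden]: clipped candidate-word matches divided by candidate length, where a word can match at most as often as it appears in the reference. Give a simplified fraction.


Reference word counts: {'blue': 1, 'garden': 1, 'horse': 2, 'house': 1}
Checking each candidate word (with clipping):
  'horse' -> in reference (ref count 2, used 1/2) -> match (matches: 1)
  'blue' -> in reference (ref count 1, used 1/1) -> match (matches: 2)
  'garden' -> in reference (ref count 1, used 1/1) -> match (matches: 3)
  'blue' -> ref count 1 already used up (1/1) -> clipped, no match (matches: 3)
  'garden' -> ref count 1 already used up (1/1) -> clipped, no match (matches: 3)
  'garden' -> ref count 1 already used up (1/1) -> clipped, no match (matches: 3)
  'horse' -> in reference (ref count 2, used 2/2) -> match (matches: 4)
  'house' -> in reference (ref count 1, used 1/1) -> match (matches: 5)
Clipped matches: 5, Candidate length: 8
Precision = 5/8

5/8


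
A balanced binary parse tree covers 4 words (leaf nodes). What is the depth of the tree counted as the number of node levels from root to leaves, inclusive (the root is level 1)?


In a balanced binary tree with n leaves the deepest leaf is ceil(log2(n)) edges below the root,
so counting node levels inclusive of root and leaves gives ceil(log2(n)) + 1 levels.
log2(4) = 2.0000
ceil(2.0000) = 2
levels = 2 + 1 = 3

3


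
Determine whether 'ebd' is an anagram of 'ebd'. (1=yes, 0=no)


Sort characters of 'ebd': 'bde'
Sort characters of 'ebd': 'bde'
Sorted forms match -> they ARE anagrams
Result: 1

1


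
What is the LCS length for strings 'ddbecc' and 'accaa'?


DP table for LCS of 'ddbecc' and 'accaa':
       a  c  c  a  a
    0  0  0  0  0  0
  d 0  0  0  0  0  0
  d 0  0  0  0  0  0
  b 0  0  0  0  0  0
  e 0  0  0  0  0  0
  c 0  0  1  1  1  1
  c 0  0  1  2  2  2
LCS: 'cc'
LCS length = 2

2


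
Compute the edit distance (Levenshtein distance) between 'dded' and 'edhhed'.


Building DP table for s1='dded' (len 4) and s2='edhhed' (len 6):
       e  d  h  h  e  d
    0  1  2  3  4  5  6
  d 1  1  1  2  3  4  5
  d 2  2  1  2  3  4  4
  e 3  2  2  2  3  3  4
  d 4  3  2  3  3  4  3
Edit distance = dp[4][6] = 3

3


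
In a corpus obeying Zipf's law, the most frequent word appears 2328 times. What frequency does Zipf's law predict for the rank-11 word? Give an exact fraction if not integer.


Zipf's law: freq(rank) = f1 / rank
f1 = 2328, rank = 11
freq = 2328 / 11
GCD(2328, 11) = 1
Simplified: 2328/11

2328/11


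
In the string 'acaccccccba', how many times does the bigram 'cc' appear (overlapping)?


Scanning 'acaccccccba' for bigram 'cc':
  Position 0: 'ac' -> no
  Position 1: 'ca' -> no
  Position 2: 'ac' -> no
  Position 3: 'cc' -> MATCH
  Position 4: 'cc' -> MATCH
  Position 5: 'cc' -> MATCH
  Position 6: 'cc' -> MATCH
  Position 7: 'cc' -> MATCH
  Position 8: 'cb' -> no
  Position 9: 'ba' -> no
Total matches: 5

5


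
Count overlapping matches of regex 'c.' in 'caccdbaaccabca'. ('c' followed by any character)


Pattern: c. means 'c' followed by any character.
Scanning 'caccdbaaccabca' position-by-position:
  Pos 0: window 'ca' -> MATCH
  Pos 1: window 'ac' -> no
  Pos 2: window 'cc' -> MATCH
  Pos 3: window 'cd' -> MATCH
  Pos 4: window 'db' -> no
  Pos 5: window 'ba' -> no
  Pos 6: window 'aa' -> no
  Pos 7: window 'ac' -> no
  Pos 8: window 'cc' -> MATCH
  Pos 9: window 'ca' -> MATCH
  Pos 10: window 'ab' -> no
  Pos 11: window 'bc' -> no
  Pos 12: window 'ca' -> MATCH
  Pos 13: window 'a' -> no
Total matches: 6

6


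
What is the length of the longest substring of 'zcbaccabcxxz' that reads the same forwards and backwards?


Scanning 'zcbaccabcxxz' for palindromic substrings.
Substring at positions 1-8: 'cbaccabc'.
Check: reverse('cbaccabc') = 'cbaccabc' -> palindrome confirmed.
Neighbouring characters ('z' / 'x') break symmetry, so it cannot extend further.
No longer palindromic substring exists; longest length = 8

8


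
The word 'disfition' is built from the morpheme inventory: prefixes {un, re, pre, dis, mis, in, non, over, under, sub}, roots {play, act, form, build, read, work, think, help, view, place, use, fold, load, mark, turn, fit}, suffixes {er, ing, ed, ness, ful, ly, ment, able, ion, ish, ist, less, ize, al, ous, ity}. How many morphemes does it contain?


Segmenting 'disfition' against the inventory:
  'dis' -> prefix (morpheme 1)
  'fit' -> root (morpheme 2)
  'ion' -> suffix (morpheme 3)
Total morphemes: 3

3


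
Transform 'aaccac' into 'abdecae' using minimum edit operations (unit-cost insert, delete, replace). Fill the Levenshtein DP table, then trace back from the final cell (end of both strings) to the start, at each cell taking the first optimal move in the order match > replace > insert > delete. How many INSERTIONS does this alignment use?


Edit distance = 4. Backtracking from cell (6, 7) with preference match > replace > insert > delete,
then listing the resulting alignment 'aaccac' -> 'abdecae' left to right:
  Step 1: keep 'a'
  Step 2: insert 'b' [insertion #1]
  Step 3: replace a->d
  Step 4: replace c->e
  Step 5: keep 'c'
  Step 6: keep 'a'
  Step 7: replace c->e
Total insertions: 1

1


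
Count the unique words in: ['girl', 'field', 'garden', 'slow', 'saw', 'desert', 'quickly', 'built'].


Listing all tokens and tracking unique types:
  Token 1: 'girl' -> NEW (unique so far: 1)
  Token 2: 'field' -> NEW (unique so far: 2)
  Token 3: 'garden' -> NEW (unique so far: 3)
  Token 4: 'slow' -> NEW (unique so far: 4)
  Token 5: 'saw' -> NEW (unique so far: 5)
  Token 6: 'desert' -> NEW (unique so far: 6)
  Token 7: 'quickly' -> NEW (unique so far: 7)
  Token 8: 'built' -> NEW (unique so far: 8)
Unique types: ('built', 'desert', 'field', 'garden', 'girl', 'quickly', 'saw', 'slow')
Vocabulary size: 8

8


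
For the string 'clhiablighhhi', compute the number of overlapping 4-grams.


String 'clhiablighhhi' has length L = 13.
Number of overlapping n-grams = L - n + 1
Substituting: 13 - 4 + 1 = 10

10


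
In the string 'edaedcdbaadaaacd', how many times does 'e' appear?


Scanning 'edaedcdbaadaaacd' for 'e':
  Position 0: 'e' -> MATCH (count: 1)
  Position 3: 'e' -> MATCH (count: 2)
Total occurrences of 'e': 2

2


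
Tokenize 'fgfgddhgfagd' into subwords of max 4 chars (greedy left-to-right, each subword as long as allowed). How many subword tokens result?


'fgfgddhgfagd' has 12 characters.
Chunking with max size 4:
  Chunk 1: 'fgfg' (positions 0-3)
  Chunk 2: 'ddhg' (positions 4-7)
  Chunk 3: 'fagd' (positions 8-11)
Total chunks: ceil(12 / 4) = 3

3


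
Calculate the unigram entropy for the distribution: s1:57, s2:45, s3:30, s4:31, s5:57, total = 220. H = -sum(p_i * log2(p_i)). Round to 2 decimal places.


Computing entropy H = -sum(p_i * log2(p_i)):
  s1: p = 57/220 = 0.2591, -p*log2(p) = 0.5048
  s2: p = 45/220 = 0.2045, -p*log2(p) = 0.4683
  s3: p = 30/220 = 0.1364, -p*log2(p) = 0.3920
  s4: p = 31/220 = 0.1409, -p*log2(p) = 0.3984
  s5: p = 57/220 = 0.2591, -p*log2(p) = 0.5048
H = sum of terms = 2.2683
Rounded to 2 decimals: 2.27

2.27


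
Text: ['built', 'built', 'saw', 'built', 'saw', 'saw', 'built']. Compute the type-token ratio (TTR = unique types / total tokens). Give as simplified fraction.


Tokens: 7
Unique types: ('built', 'saw') = 2
TTR = 2/7
Already in lowest terms.

2/7


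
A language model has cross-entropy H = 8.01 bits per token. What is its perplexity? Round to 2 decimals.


Perplexity formula: PP = 2^H
H = 8.01
PP = 2^8.01
Decompose: 2^8.01 = 2^8 * 2^0.01
2^8 = 256, 2^0.01 ~ 1.0069556
PP ~ 256 * 1.0069556 = 257.7806336
Rounded to 2 decimals: 257.78

257.78


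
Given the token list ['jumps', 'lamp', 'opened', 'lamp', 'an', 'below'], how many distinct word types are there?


Listing all tokens and tracking unique types:
  Token 1: 'jumps' -> NEW (unique so far: 1)
  Token 2: 'lamp' -> NEW (unique so far: 2)
  Token 3: 'opened' -> NEW (unique so far: 3)
  Token 4: 'lamp' -> duplicate (unique so far: 3)
  Token 5: 'an' -> NEW (unique so far: 4)
  Token 6: 'below' -> NEW (unique so far: 5)
Unique types: ('an', 'below', 'jumps', 'lamp', 'opened')
Vocabulary size: 5

5


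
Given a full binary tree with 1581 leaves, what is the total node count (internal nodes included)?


Leaf nodes (terminals): 1581
Internal nodes = n - 1 = 1581 - 1 = 1580
Total = leaves + internal = 1581 + 1580 = 3161

3161


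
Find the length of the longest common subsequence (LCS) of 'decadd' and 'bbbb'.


DP table for LCS of 'decadd' and 'bbbb':
       b  b  b  b
    0  0  0  0  0
  d 0  0  0  0  0
  e 0  0  0  0  0
  c 0  0  0  0  0
  a 0  0  0  0  0
  d 0  0  0  0  0
  d 0  0  0  0  0
LCS length = 0

0


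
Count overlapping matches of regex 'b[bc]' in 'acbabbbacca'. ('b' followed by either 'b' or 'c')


Pattern: b[bc] means 'b' followed by either 'b' or 'c'.
Scanning 'acbabbbacca' position-by-position:
  Pos 0: window 'ac' -> no
  Pos 1: window 'cb' -> no
  Pos 2: window 'ba' -> no
  Pos 3: window 'ab' -> no
  Pos 4: window 'bb' -> MATCH
  Pos 5: window 'bb' -> MATCH
  Pos 6: window 'ba' -> no
  Pos 7: window 'ac' -> no
  Pos 8: window 'cc' -> no
  Pos 9: window 'ca' -> no
  Pos 10: window 'a' -> no
Total matches: 2

2


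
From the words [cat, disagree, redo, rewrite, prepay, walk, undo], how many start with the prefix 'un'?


Checking each word for prefix 'un':
  'cat' -> no (count: 0)
  'disagree' -> no (count: 0)
  'redo' -> no (count: 0)
  'rewrite' -> no (count: 0)
  'prepay' -> no (count: 0)
  'walk' -> no (count: 0)
  'undo' -> YES, starts with 'un' (count: 1)
Total with prefix 'un': 1

1


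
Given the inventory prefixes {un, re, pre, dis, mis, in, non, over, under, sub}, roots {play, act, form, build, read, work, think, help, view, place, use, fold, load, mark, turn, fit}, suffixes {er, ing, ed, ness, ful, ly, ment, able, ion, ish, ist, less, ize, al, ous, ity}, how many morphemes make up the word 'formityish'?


Segmenting 'formityish' against the inventory:
  'form' -> root (morpheme 1)
  'ity' -> suffix (morpheme 2)
  'ish' -> suffix (morpheme 3)
Total morphemes: 3

3


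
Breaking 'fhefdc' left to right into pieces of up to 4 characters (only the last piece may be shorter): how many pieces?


'fhefdc' has 6 characters.
Chunking with max size 4:
  Chunk 1: 'fhef' (positions 0-3)
  Chunk 2: 'dc' (positions 4-5)
Total chunks: ceil(6 / 4) = 2

2


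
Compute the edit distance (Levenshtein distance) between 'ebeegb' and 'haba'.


Building DP table for s1='ebeegb' (len 6) and s2='haba' (len 4):
       h  a  b  a
    0  1  2  3  4
  e 1  1  2  3  4
  b 2  2  2  2  3
  e 3  3  3  3  3
  e 4  4  4  4  4
  g 5  5  5  5  5
  b 6  6  6  5  6
Edit distance = dp[6][4] = 6

6


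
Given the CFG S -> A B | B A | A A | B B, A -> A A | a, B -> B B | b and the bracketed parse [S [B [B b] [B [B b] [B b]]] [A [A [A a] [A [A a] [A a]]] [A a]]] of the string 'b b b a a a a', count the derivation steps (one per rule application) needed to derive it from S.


Every bracketed nonterminal node [X ...] in the tree is produced by exactly one rule application.
Reading the tree off as a leftmost derivation:
  Step 1: S  =>  B A   (applied S -> B A)
  Step 2: B A  =>  B B A   (applied B -> B B)
  Step 3: B B A  =>  b B A   (applied B -> b)
  Step 4: b B A  =>  b B B A   (applied B -> B B)
  Step 5: b B B A  =>  b b B A   (applied B -> b)
  Step 6: b b B A  =>  b b b A   (applied B -> b)
  Step 7: b b b A  =>  b b b A A   (applied A -> A A)
  Step 8: b b b A A  =>  b b b A A A   (applied A -> A A)
  Step 9: b b b A A A  =>  b b b a A A   (applied A -> a)
  Step 10: b b b a A A  =>  b b b a A A A   (applied A -> A A)
  Step 11: b b b a A A A  =>  b b b a a A A   (applied A -> a)
  Step 12: b b b a a A A  =>  b b b a a a A   (applied A -> a)
  Step 13: b b b a a a A  =>  b b b a a a a   (applied A -> a)
Final yield: b b b a a a a
Total rewrite steps: 13

13


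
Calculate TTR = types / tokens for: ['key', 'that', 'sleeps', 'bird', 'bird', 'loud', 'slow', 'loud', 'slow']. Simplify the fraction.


Tokens: 9
Unique types: ('bird', 'key', 'loud', 'sleeps', 'slow', 'that') = 6
TTR = 6/9
Simplify: divide both by 3 -> 2/3
TTR = 2/3

2/3


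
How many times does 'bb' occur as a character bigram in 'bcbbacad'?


Scanning 'bcbbacad' for bigram 'bb':
  Position 0: 'bc' -> no
  Position 1: 'cb' -> no
  Position 2: 'bb' -> MATCH
  Position 3: 'ba' -> no
  Position 4: 'ac' -> no
  Position 5: 'ca' -> no
  Position 6: 'ad' -> no
Total matches: 1

1


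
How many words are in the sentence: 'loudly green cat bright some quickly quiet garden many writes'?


Counting words by splitting on spaces:
  Word 1: 'loudly'
  Word 2: 'green'
  Word 3: 'cat'
  Word 4: 'bright'
  Word 5: 'some'
  Word 6: 'quickly'
  Word 7: 'quiet'
  Word 8: 'garden'
  Word 9: 'many'
  Word 10: 'writes'
Total words: 10

10


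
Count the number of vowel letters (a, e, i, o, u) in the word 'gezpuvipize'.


Scanning each character of 'gezpuvipize':
  Position 1: 'g' -> consonant (running count: 0)
  Position 2: 'e' -> vowel (running count: 1)
  Position 3: 'z' -> consonant (running count: 1)
  Position 4: 'p' -> consonant (running count: 1)
  Position 5: 'u' -> vowel (running count: 2)
  Position 6: 'v' -> consonant (running count: 2)
  Position 7: 'i' -> vowel (running count: 3)
  Position 8: 'p' -> consonant (running count: 3)
  Position 9: 'i' -> vowel (running count: 4)
  Position 10: 'z' -> consonant (running count: 4)
  Position 11: 'e' -> vowel (running count: 5)
Total vowels: 5

5


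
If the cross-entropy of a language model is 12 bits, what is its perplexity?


Perplexity formula: PP = 2^H
H = 12
PP = 2^12
PP = 2^12 = 4096

4096


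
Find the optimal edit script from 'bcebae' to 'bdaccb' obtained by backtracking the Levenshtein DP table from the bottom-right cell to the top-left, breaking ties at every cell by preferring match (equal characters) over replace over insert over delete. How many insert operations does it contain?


Edit distance = 5. Backtracking from cell (6, 6) with preference match > replace > insert > delete,
then listing the resulting alignment 'bcebae' -> 'bdaccb' left to right:
  Step 1: keep 'b'
  Step 2: replace c->d
  Step 3: replace e->a
  Step 4: replace b->c
  Step 5: replace a->c
  Step 6: replace e->b
Total insertions: 0

0


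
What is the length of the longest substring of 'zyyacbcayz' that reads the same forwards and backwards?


Scanning 'zyyacbcayz' for palindromic substrings.
Substring at positions 2-8: 'yacbcay'.
Check: reverse('yacbcay') = 'yacbcay' -> palindrome confirmed.
Neighbouring characters ('y' / 'z') break symmetry, so it cannot extend further.
No longer palindromic substring exists; longest length = 7

7


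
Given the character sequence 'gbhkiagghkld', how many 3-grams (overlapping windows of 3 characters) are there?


String 'gbhkiagghkld' has length L = 12.
Number of overlapping n-grams = L - n + 1
Substituting: 12 - 3 + 1 = 10

10


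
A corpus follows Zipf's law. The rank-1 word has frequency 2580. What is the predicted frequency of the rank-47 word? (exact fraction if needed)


Zipf's law: freq(rank) = f1 / rank
f1 = 2580, rank = 47
freq = 2580 / 47
GCD(2580, 47) = 1
Simplified: 2580/47

2580/47


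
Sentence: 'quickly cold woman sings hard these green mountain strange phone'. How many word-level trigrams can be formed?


Word trigrams from [10] words:
  Trigram 1: (quickly cold woman)
  Trigram 2: (cold woman sings)
  Trigram 3: (woman sings hard)
  Trigram 4: (sings hard these)
  Trigram 5: (hard these green)
  Trigram 6: (these green mountain)
  Trigram 7: (green mountain strange)
  Trigram 8: (mountain strange phone)
Total word trigrams: 10 - 2 = 8

8


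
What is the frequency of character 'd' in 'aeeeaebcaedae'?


Scanning 'aeeeaebcaedae' for 'd':
  Position 10: 'd' -> MATCH (count: 1)
Total occurrences of 'd': 1

1


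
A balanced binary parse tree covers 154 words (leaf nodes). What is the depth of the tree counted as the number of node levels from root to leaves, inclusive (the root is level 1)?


In a balanced binary tree with n leaves the deepest leaf is ceil(log2(n)) edges below the root,
so counting node levels inclusive of root and leaves gives ceil(log2(n)) + 1 levels.
log2(154) = 7.2668
ceil(7.2668) = 8
levels = 8 + 1 = 9

9


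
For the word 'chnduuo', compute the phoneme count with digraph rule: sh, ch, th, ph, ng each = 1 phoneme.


Parsing 'chnduuo' greedily, digraphs first:
  'ch' -> digraph (1 consonant phoneme) (phonemes so far: 1)
  'n' -> consonant phoneme (phonemes so far: 2)
  'd' -> consonant phoneme (phonemes so far: 3)
  'u' -> vowel phoneme (phonemes so far: 4)
  'u' -> vowel phoneme (phonemes so far: 5)
  'o' -> vowel phoneme (phonemes so far: 6)
Total phonemes: 6

6


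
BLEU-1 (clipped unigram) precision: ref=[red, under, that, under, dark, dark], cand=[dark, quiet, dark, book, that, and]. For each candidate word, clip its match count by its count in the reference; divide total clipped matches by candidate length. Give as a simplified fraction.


Reference word counts: {'dark': 2, 'red': 1, 'that': 1, 'under': 2}
Checking each candidate word (with clipping):
  'dark' -> in reference (ref count 2, used 1/2) -> match (matches: 1)
  'quiet' -> not in reference -> no match (matches: 1)
  'dark' -> in reference (ref count 2, used 2/2) -> match (matches: 2)
  'book' -> not in reference -> no match (matches: 2)
  'that' -> in reference (ref count 1, used 1/1) -> match (matches: 3)
  'and' -> not in reference -> no match (matches: 3)
Clipped matches: 3, Candidate length: 6
Precision = 3/6 = 1/2

1/2


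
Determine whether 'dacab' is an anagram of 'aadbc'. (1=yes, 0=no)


Sort characters of 'dacab': 'aabcd'
Sort characters of 'aadbc': 'aabcd'
Sorted forms match -> they ARE anagrams
Result: 1

1


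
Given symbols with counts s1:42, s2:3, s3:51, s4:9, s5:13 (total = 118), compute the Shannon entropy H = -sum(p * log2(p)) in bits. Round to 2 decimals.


Computing entropy H = -sum(p_i * log2(p_i)):
  s1: p = 42/118 = 0.3559, -p*log2(p) = 0.5305
  s2: p = 3/118 = 0.0254, -p*log2(p) = 0.1347
  s3: p = 51/118 = 0.4322, -p*log2(p) = 0.5231
  s4: p = 9/118 = 0.0763, -p*log2(p) = 0.2832
  s5: p = 13/118 = 0.1102, -p*log2(p) = 0.3506
H = sum of terms = 1.8221
Rounded to 2 decimals: 1.82

1.82


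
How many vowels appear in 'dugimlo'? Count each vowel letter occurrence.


Scanning each character of 'dugimlo':
  Position 1: 'd' -> consonant (running count: 0)
  Position 2: 'u' -> vowel (running count: 1)
  Position 3: 'g' -> consonant (running count: 1)
  Position 4: 'i' -> vowel (running count: 2)
  Position 5: 'm' -> consonant (running count: 2)
  Position 6: 'l' -> consonant (running count: 2)
  Position 7: 'o' -> vowel (running count: 3)
Total vowels: 3

3


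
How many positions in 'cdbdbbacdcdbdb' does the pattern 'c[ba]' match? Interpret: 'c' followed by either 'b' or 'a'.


Pattern: c[ba] means 'c' followed by either 'b' or 'a'.
Scanning 'cdbdbbacdcdbdb' position-by-position:
  Pos 0: window 'cd' -> no
  Pos 1: window 'db' -> no
  Pos 2: window 'bd' -> no
  Pos 3: window 'db' -> no
  Pos 4: window 'bb' -> no
  Pos 5: window 'ba' -> no
  Pos 6: window 'ac' -> no
  Pos 7: window 'cd' -> no
  Pos 8: window 'dc' -> no
  Pos 9: window 'cd' -> no
  Pos 10: window 'db' -> no
  Pos 11: window 'bd' -> no
  Pos 12: window 'db' -> no
  Pos 13: window 'b' -> no
Total matches: 0

0


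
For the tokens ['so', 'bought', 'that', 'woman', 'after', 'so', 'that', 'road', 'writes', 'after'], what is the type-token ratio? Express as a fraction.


Tokens: 10
Unique types: ('after', 'bought', 'road', 'so', 'that', 'woman', 'writes') = 7
TTR = 7/10
Already in lowest terms.

7/10


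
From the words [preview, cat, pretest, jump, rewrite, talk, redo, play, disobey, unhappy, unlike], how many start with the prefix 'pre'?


Checking each word for prefix 'pre':
  'preview' -> YES, starts with 'pre' (count: 1)
  'cat' -> no (count: 1)
  'pretest' -> YES, starts with 'pre' (count: 2)
  'jump' -> no (count: 2)
  'rewrite' -> no (count: 2)
  'talk' -> no (count: 2)
  'redo' -> no (count: 2)
  'play' -> no (count: 2)
  'disobey' -> no (count: 2)
  'unhappy' -> no (count: 2)
  'unlike' -> no (count: 2)
Total with prefix 'pre': 2

2


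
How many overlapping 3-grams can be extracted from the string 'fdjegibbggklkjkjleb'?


String 'fdjegibbggklkjkjleb' has length L = 19.
Number of overlapping n-grams = L - n + 1
Substituting: 19 - 3 + 1 = 17

17


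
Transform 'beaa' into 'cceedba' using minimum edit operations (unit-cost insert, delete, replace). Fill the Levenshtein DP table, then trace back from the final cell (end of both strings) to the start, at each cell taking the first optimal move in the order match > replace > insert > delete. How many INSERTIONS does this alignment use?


Edit distance = 5. Backtracking from cell (4, 7) with preference match > replace > insert > delete,
then listing the resulting alignment 'beaa' -> 'cceedba' left to right:
  Step 1: insert 'c' [insertion #1]
  Step 2: insert 'c' [insertion #2]
  Step 3: replace b->e
  Step 4: keep 'e'
  Step 5: insert 'd' [insertion #3]
  Step 6: replace a->b
  Step 7: keep 'a'
Total insertions: 3

3


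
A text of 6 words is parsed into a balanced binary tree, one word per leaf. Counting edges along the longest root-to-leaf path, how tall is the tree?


In a balanced binary tree with n leaves the deepest leaf is ceil(log2(n)) edges below the root.
log2(6) = 2.5850
ceil(2.5850) = 3
height (edges) = 3

3


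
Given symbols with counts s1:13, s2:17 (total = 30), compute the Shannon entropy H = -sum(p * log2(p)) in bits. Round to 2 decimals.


Computing entropy H = -sum(p_i * log2(p_i)):
  s1: p = 13/30 = 0.4333, -p*log2(p) = 0.5228
  s2: p = 17/30 = 0.5667, -p*log2(p) = 0.4643
H = sum of terms = 0.9871
Rounded to 2 decimals: 0.99

0.99


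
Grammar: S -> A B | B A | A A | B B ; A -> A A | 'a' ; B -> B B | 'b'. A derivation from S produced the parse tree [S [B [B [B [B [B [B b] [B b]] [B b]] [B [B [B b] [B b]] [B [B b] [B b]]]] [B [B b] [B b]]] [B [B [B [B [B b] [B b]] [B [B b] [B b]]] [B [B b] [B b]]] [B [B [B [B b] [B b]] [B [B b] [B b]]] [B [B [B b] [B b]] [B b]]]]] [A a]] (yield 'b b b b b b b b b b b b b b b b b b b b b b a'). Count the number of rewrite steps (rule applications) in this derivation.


Every bracketed nonterminal node [X ...] in the tree is produced by exactly one rule application.
Reading the tree off as a leftmost derivation:
  Step 1: S  =>  B A   (applied S -> B A)
  Step 2: B A  =>  B B A   (applied B -> B B)
  Step 3: B B A  =>  B B B A   (applied B -> B B)
  Step 4: B B B A  =>  B B B B A   (applied B -> B B)
  Step 5: B B B B A  =>  B B B B B A   (applied B -> B B)
  Step 6: B B B B B A  =>  B B B B B B A   (applied B -> B B)
  Step 7: B B B B B B A  =>  b B B B B B A   (applied B -> b)
  Step 8: b B B B B B A  =>  b b B B B B A   (applied B -> b)
  Step 9: b b B B B B A  =>  b b b B B B A   (applied B -> b)
  Step 10: b b b B B B A  =>  b b b B B B B A   (applied B -> B B)
  Step 11: b b b B B B B A  =>  b b b B B B B B A   (applied B -> B B)
  Step 12: b b b B B B B B A  =>  b b b b B B B B A   (applied B -> b)
  Step 13: b b b b B B B B A  =>  b b b b b B B B A   (applied B -> b)
  Step 14: b b b b b B B B A  =>  b b b b b B B B B A   (applied B -> B B)
  Step 15: b b b b b B B B B A  =>  b b b b b b B B B A   (applied B -> b)
  Step 16: b b b b b b B B B A  =>  b b b b b b b B B A   (applied B -> b)
  Step 17: b b b b b b b B B A  =>  b b b b b b b B B B A   (applied B -> B B)
  Step 18: b b b b b b b B B B A  =>  b b b b b b b b B B A   (applied B -> b)
  Step 19: b b b b b b b b B B A  =>  b b b b b b b b b B A   (applied B -> b)
  Step 20: b b b b b b b b b B A  =>  b b b b b b b b b B B A   (applied B -> B B)
  Step 21: b b b b b b b b b B B A  =>  b b b b b b b b b B B B A   (applied B -> B B)
  Step 22: b b b b b b b b b B B B A  =>  b b b b b b b b b B B B B A   (applied B -> B B)
  Step 23: b b b b b b b b b B B B B A  =>  b b b b b b b b b B B B B B A   (applied B -> B B)
  Step 24: b b b b b b b b b B B B B B A  =>  b b b b b b b b b b B B B B A   (applied B -> b)
  Step 25: b b b b b b b b b b B B B B A  =>  b b b b b b b b b b b B B B A   (applied B -> b)
  Step 26: b b b b b b b b b b b B B B A  =>  b b b b b b b b b b b B B B B A   (applied B -> B B)
  Step 27: b b b b b b b b b b b B B B B A  =>  b b b b b b b b b b b b B B B A   (applied B -> b)
  Step 28: b b b b b b b b b b b b B B B A  =>  b b b b b b b b b b b b b B B A   (applied B -> b)
  Step 29: b b b b b b b b b b b b b B B A  =>  b b b b b b b b b b b b b B B B A   (applied B -> B B)
  Step 30: b b b b b b b b b b b b b B B B A  =>  b b b b b b b b b b b b b b B B A   (applied B -> b)
  Step 31: b b b b b b b b b b b b b b B B A  =>  b b b b b b b b b b b b b b b B A   (applied B -> b)
  Step 32: b b b b b b b b b b b b b b b B A  =>  b b b b b b b b b b b b b b b B B A   (applied B -> B B)
  Step 33: b b b b b b b b b b b b b b b B B A  =>  b b b b b b b b b b b b b b b B B B A   (applied B -> B B)
  Step 34: b b b b b b b b b b b b b b b B B B A  =>  b b b b b b b b b b b b b b b B B B B A   (applied B -> B B)
  Step 35: b b b b b b b b b b b b b b b B B B B A  =>  b b b b b b b b b b b b b b b b B B B A   (applied B -> b)
  Step 36: b b b b b b b b b b b b b b b b B B B A  =>  b b b b b b b b b b b b b b b b b B B A   (applied B -> b)
  Step 37: b b b b b b b b b b b b b b b b b B B A  =>  b b b b b b b b b b b b b b b b b B B B A   (applied B -> B B)
  Step 38: b b b b b b b b b b b b b b b b b B B B A  =>  b b b b b b b b b b b b b b b b b b B B A   (applied B -> b)
  Step 39: b b b b b b b b b b b b b b b b b b B B A  =>  b b b b b b b b b b b b b b b b b b b B A   (applied B -> b)
  Step 40: b b b b b b b b b b b b b b b b b b b B A  =>  b b b b b b b b b b b b b b b b b b b B B A   (applied B -> B B)
  Step 41: b b b b b b b b b b b b b b b b b b b B B A  =>  b b b b b b b b b b b b b b b b b b b B B B A   (applied B -> B B)
  Step 42: b b b b b b b b b b b b b b b b b b b B B B A  =>  b b b b b b b b b b b b b b b b b b b b B B A   (applied B -> b)
  Step 43: b b b b b b b b b b b b b b b b b b b b B B A  =>  b b b b b b b b b b b b b b b b b b b b b B A   (applied B -> b)
  Step 44: b b b b b b b b b b b b b b b b b b b b b B A  =>  b b b b b b b b b b b b b b b b b b b b b b A   (applied B -> b)
  Step 45: b b b b b b b b b b b b b b b b b b b b b b A  =>  b b b b b b b b b b b b b b b b b b b b b b a   (applied A -> a)
Final yield: b b b b b b b b b b b b b b b b b b b b b b a
Total rewrite steps: 45

45


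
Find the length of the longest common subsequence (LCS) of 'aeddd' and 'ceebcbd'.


DP table for LCS of 'aeddd' and 'ceebcbd':
       c  e  e  b  c  b  d
    0  0  0  0  0  0  0  0
  a 0  0  0  0  0  0  0  0
  e 0  0  1  1  1  1  1  1
  d 0  0  1  1  1  1  1  2
  d 0  0  1  1  1  1  1  2
  d 0  0  1  1  1  1  1  2
LCS: 'ed'
LCS length = 2

2


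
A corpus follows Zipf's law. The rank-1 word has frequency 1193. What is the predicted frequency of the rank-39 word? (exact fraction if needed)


Zipf's law: freq(rank) = f1 / rank
f1 = 1193, rank = 39
freq = 1193 / 39
GCD(1193, 39) = 1
Simplified: 1193/39

1193/39


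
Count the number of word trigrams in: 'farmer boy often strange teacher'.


Word trigrams from [5] words:
  Trigram 1: (farmer boy often)
  Trigram 2: (boy often strange)
  Trigram 3: (often strange teacher)
Total word trigrams: 5 - 2 = 3

3


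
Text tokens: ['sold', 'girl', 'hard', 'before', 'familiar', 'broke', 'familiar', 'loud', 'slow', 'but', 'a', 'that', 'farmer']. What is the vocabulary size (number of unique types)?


Listing all tokens and tracking unique types:
  Token 1: 'sold' -> NEW (unique so far: 1)
  Token 2: 'girl' -> NEW (unique so far: 2)
  Token 3: 'hard' -> NEW (unique so far: 3)
  Token 4: 'before' -> NEW (unique so far: 4)
  Token 5: 'familiar' -> NEW (unique so far: 5)
  Token 6: 'broke' -> NEW (unique so far: 6)
  Token 7: 'familiar' -> duplicate (unique so far: 6)
  Token 8: 'loud' -> NEW (unique so far: 7)
  Token 9: 'slow' -> NEW (unique so far: 8)
  Token 10: 'but' -> NEW (unique so far: 9)
  Token 11: 'a' -> NEW (unique so far: 10)
  Token 12: 'that' -> NEW (unique so far: 11)
  Token 13: 'farmer' -> NEW (unique so far: 12)
Unique types: ('a', 'before', 'broke', 'but', 'familiar', 'farmer', 'girl', 'hard', 'loud', 'slow', 'sold', 'that')
Vocabulary size: 12

12


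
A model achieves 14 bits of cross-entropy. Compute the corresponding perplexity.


Perplexity formula: PP = 2^H
H = 14
PP = 2^14
PP = 2^14 = 16384

16384


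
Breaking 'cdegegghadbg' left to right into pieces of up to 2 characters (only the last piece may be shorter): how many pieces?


'cdegegghadbg' has 12 characters.
Chunking with max size 2:
  Chunk 1: 'cd' (positions 0-1)
  Chunk 2: 'eg' (positions 2-3)
  Chunk 3: 'eg' (positions 4-5)
  Chunk 4: 'gh' (positions 6-7)
  Chunk 5: 'ad' (positions 8-9)
  Chunk 6: 'bg' (positions 10-11)
Total chunks: ceil(12 / 2) = 6

6


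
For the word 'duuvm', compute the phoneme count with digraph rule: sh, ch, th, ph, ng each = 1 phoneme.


Parsing 'duuvm' greedily, digraphs first:
  'd' -> consonant phoneme (phonemes so far: 1)
  'u' -> vowel phoneme (phonemes so far: 2)
  'u' -> vowel phoneme (phonemes so far: 3)
  'v' -> consonant phoneme (phonemes so far: 4)
  'm' -> consonant phoneme (phonemes so far: 5)
Total phonemes: 5

5


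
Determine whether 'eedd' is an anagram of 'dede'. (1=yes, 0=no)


Sort characters of 'eedd': 'ddee'
Sort characters of 'dede': 'ddee'
Sorted forms match -> they ARE anagrams
Result: 1

1


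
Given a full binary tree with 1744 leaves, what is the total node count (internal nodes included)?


Leaf nodes (terminals): 1744
Internal nodes = n - 1 = 1744 - 1 = 1743
Total = leaves + internal = 1744 + 1743 = 3487

3487


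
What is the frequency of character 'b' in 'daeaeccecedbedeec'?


Scanning 'daeaeccecedbedeec' for 'b':
  Position 11: 'b' -> MATCH (count: 1)
Total occurrences of 'b': 1

1


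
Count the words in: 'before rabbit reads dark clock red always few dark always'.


Counting words by splitting on spaces:
  Word 1: 'before'
  Word 2: 'rabbit'
  Word 3: 'reads'
  Word 4: 'dark'
  Word 5: 'clock'
  Word 6: 'red'
  Word 7: 'always'
  Word 8: 'few'
  Word 9: 'dark'
  Word 10: 'always'
Total words: 10

10
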